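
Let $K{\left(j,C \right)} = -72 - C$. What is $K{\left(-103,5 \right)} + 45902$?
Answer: $45825$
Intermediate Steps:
$K{\left(-103,5 \right)} + 45902 = \left(-72 - 5\right) + 45902 = -77 + 45902 = 45825$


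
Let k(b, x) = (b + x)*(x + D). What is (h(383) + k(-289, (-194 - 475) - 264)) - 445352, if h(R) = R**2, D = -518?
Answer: 1474459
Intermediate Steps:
k(b, x) = (-518 + x)*(b + x) (k(b, x) = (b + x)*(x - 518) = (b + x)*(-518 + x) = (-518 + x)*(b + x))
(h(383) + k(-289, (-194 - 475) - 264)) - 445352 = (383**2 + (((-194 - 475) - 264)**2 - 518*(-289) - 518*((-194 - 475) - 264) - 289*((-194 - 475) - 264))) - 445352 = (146689 + ((-669 - 264)**2 + 149702 - 518*(-669 - 264) - 289*(-669 - 264))) - 445352 = (146689 + ((-933)**2 + 149702 - 518*(-933) - 289*(-933))) - 445352 = (146689 + (870489 + 149702 + 483294 + 269637)) - 445352 = (146689 + 1773122) - 445352 = 1919811 - 445352 = 1474459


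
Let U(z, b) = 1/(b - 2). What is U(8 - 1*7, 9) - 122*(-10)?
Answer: 8541/7 ≈ 1220.1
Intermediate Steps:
U(z, b) = 1/(-2 + b)
U(8 - 1*7, 9) - 122*(-10) = 1/(-2 + 9) - 122*(-10) = 1/7 + 1220 = ⅐ + 1220 = 8541/7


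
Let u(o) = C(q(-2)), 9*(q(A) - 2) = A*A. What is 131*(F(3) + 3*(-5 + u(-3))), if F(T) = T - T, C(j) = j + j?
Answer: -131/3 ≈ -43.667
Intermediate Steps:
q(A) = 2 + A²/9 (q(A) = 2 + (A*A)/9 = 2 + A²/9)
C(j) = 2*j
u(o) = 44/9 (u(o) = 2*(2 + (⅑)*(-2)²) = 2*(2 + (⅑)*4) = 2*(2 + 4/9) = 2*(22/9) = 44/9)
F(T) = 0
131*(F(3) + 3*(-5 + u(-3))) = 131*(0 + 3*(-5 + 44/9)) = 131*(0 + 3*(-⅑)) = 131*(0 - ⅓) = 131*(-⅓) = -131/3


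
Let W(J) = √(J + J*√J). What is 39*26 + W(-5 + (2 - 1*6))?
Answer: 1014 + 3*√(-1 - 3*I) ≈ 1017.1 - 4.3278*I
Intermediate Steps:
W(J) = √(J + J^(3/2))
39*26 + W(-5 + (2 - 1*6)) = 39*26 + √((-5 + (2 - 1*6)) + (-5 + (2 - 1*6))^(3/2)) = 1014 + √((-5 + (2 - 6)) + (-5 + (2 - 6))^(3/2)) = 1014 + √((-5 - 4) + (-5 - 4)^(3/2)) = 1014 + √(-9 + (-9)^(3/2)) = 1014 + √(-9 - 27*I)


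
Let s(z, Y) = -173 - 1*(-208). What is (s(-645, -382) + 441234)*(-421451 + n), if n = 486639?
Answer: 28765443572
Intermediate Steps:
s(z, Y) = 35 (s(z, Y) = -173 + 208 = 35)
(s(-645, -382) + 441234)*(-421451 + n) = (35 + 441234)*(-421451 + 486639) = 441269*65188 = 28765443572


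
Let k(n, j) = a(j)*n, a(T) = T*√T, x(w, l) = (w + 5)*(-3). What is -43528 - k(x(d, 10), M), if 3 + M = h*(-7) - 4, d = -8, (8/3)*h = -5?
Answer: -43528 - 3087*√2/32 ≈ -43664.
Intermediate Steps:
h = -15/8 (h = (3/8)*(-5) = -15/8 ≈ -1.8750)
x(w, l) = -15 - 3*w (x(w, l) = (5 + w)*(-3) = -15 - 3*w)
a(T) = T^(3/2)
M = 49/8 (M = -3 + (-15/8*(-7) - 4) = -3 + (105/8 - 4) = -3 + 73/8 = 49/8 ≈ 6.1250)
k(n, j) = n*j^(3/2) (k(n, j) = j^(3/2)*n = n*j^(3/2))
-43528 - k(x(d, 10), M) = -43528 - (-15 - 3*(-8))*(49/8)^(3/2) = -43528 - (-15 + 24)*343*√2/32 = -43528 - 9*343*√2/32 = -43528 - 3087*√2/32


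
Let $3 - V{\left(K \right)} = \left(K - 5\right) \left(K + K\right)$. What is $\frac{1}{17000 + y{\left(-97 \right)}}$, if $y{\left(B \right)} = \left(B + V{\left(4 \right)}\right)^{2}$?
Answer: $\frac{1}{24396} \approx 4.099 \cdot 10^{-5}$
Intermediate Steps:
$V{\left(K \right)} = 3 - 2 K \left(-5 + K\right)$ ($V{\left(K \right)} = 3 - \left(K - 5\right) \left(K + K\right) = 3 - \left(-5 + K\right) 2 K = 3 - 2 K \left(-5 + K\right)$)
$y{\left(B \right)} = \left(11 + B\right)^{2}$ ($y{\left(B \right)} = \left(B + \left(3 - 2 \cdot 4^{2} + 10 \cdot 4\right)\right)^{2} = \left(B + \left(3 - 32 + 40\right)\right)^{2} = \left(B + 11\right)^{2} = \left(11 + B\right)^{2}$)
$\frac{1}{17000 + y{\left(-97 \right)}} = \frac{1}{17000 + \left(11 - 97\right)^{2}} = \frac{1}{17000 + \left(-86\right)^{2}} = \frac{1}{17000 + 7396} = \frac{1}{24396}$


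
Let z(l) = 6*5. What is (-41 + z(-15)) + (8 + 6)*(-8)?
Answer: -123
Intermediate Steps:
z(l) = 30
(-41 + z(-15)) + (8 + 6)*(-8) = (-41 + 30) + (8 + 6)*(-8) = -11 + 14*(-8) = -11 - 112 = -123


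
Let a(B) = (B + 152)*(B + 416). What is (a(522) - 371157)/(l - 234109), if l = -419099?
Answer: -261055/653208 ≈ -0.39965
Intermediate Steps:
a(B) = (152 + B)*(416 + B)
(a(522) - 371157)/(l - 234109) = ((63232 + 522**2 + 568*522) - 371157)/(-419099 - 234109) = ((63232 + 272484 + 296496) - 371157)/(-653208) = (632212 - 371157)*(-1/653208) = 261055*(-1/653208) = -261055/653208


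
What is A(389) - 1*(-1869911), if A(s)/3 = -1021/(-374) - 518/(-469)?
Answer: 46856518087/25058 ≈ 1.8699e+6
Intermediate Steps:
A(s) = 288249/25058 (A(s) = 3*(-1021/(-374) - 518/(-469)) = 3*(-1021*(-1/374) - 518*(-1/469)) = 3*(1021/374 + 74/67) = 3*(96083/25058) = 288249/25058)
A(389) - 1*(-1869911) = 288249/25058 - 1*(-1869911) = 288249/25058 + 1869911 = 46856518087/25058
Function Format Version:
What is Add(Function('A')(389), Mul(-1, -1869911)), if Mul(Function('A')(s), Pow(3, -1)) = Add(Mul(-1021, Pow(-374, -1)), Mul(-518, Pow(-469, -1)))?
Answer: Rational(46856518087, 25058) ≈ 1.8699e+6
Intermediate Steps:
Function('A')(s) = Rational(288249, 25058) (Function('A')(s) = Mul(3, Add(Mul(-1021, Pow(-374, -1)), Mul(-518, Pow(-469, -1)))) = Mul(3, Add(Mul(-1021, Rational(-1, 374)), Mul(-518, Rational(-1, 469)))) = Mul(3, Add(Rational(1021, 374), Rational(74, 67))) = Mul(3, Rational(96083, 25058)) = Rational(288249, 25058))
Add(Function('A')(389), Mul(-1, -1869911)) = Add(Rational(288249, 25058), Mul(-1, -1869911)) = Add(Rational(288249, 25058), 1869911) = Rational(46856518087, 25058)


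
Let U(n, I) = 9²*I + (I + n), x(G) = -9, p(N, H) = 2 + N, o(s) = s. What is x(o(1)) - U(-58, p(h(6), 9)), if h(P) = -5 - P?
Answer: 787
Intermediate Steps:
U(n, I) = n + 82*I (U(n, I) = 81*I + (I + n) = n + 82*I)
x(o(1)) - U(-58, p(h(6), 9)) = -9 - (-58 + 82*(2 + (-5 - 1*6))) = -9 - (-58 + 82*(2 + (-5 - 6))) = -9 - (-58 + 82*(2 - 11)) = -9 - (-58 + 82*(-9)) = -9 - (-58 - 738) = -9 - 1*(-796) = -9 + 796 = 787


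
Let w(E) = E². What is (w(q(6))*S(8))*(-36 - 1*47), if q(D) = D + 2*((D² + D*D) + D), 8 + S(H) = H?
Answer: 0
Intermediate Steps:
S(H) = -8 + H
q(D) = 3*D + 4*D² (q(D) = D + 2*((D² + D²) + D) = D + 2*(2*D² + D) = D + 2*(D + 2*D²) = D + (2*D + 4*D²) = 3*D + 4*D²)
(w(q(6))*S(8))*(-36 - 1*47) = ((6*(3 + 4*6))²*(-8 + 8))*(-36 - 1*47) = ((6*(3 + 24))²*0)*(-36 - 47) = ((6*27)²*0)*(-83) = (162²*0)*(-83) = (26244*0)*(-83) = 0*(-83) = 0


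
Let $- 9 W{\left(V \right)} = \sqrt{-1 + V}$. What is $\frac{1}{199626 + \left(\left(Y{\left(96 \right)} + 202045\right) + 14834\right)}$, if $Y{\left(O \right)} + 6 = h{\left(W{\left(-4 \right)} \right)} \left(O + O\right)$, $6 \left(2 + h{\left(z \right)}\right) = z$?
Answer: $\frac{6741063}{2805057431269} + \frac{288 i \sqrt{5}}{14025287156345} \approx 2.4032 \cdot 10^{-6} + 4.5916 \cdot 10^{-11} i$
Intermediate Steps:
$W{\left(V \right)} = - \frac{\sqrt{-1 + V}}{9}$
$h{\left(z \right)} = -2 + \frac{z}{6}$
$Y{\left(O \right)} = -6 + 2 O \left(-2 - \frac{i \sqrt{5}}{54}\right)$ ($Y{\left(O \right)} = -6 + \left(-2 + \frac{\left(- \frac{1}{9}\right) \sqrt{-1 - 4}}{6}\right) \left(O + O\right) = -6 + \left(-2 + \frac{\left(- \frac{1}{9}\right) \sqrt{-5}}{6}\right) 2 O = -6 + \left(-2 + \frac{\left(- \frac{1}{9}\right) i \sqrt{5}}{6}\right) 2 O = -6 + \left(-2 - \frac{i \sqrt{5}}{54}\right) 2 O = -6 + 2 O \left(-2 - \frac{i \sqrt{5}}{54}\right)$)
$\frac{1}{199626 + \left(\left(Y{\left(96 \right)} + 202045\right) + 14834\right)} = \frac{1}{199626 + \left(\left(\left(-6 - \frac{32 \left(108 + i \sqrt{5}\right)}{9}\right) + 202045\right) + 14834\right)} = \frac{1}{199626 + \left(\left(\left(-6 - \left(384 + \frac{32 i \sqrt{5}}{9}\right)\right) + 202045\right) + 14834\right)} = \frac{1}{199626 + \left(\left(\left(-390 - \frac{32 i \sqrt{5}}{9}\right) + 202045\right) + 14834\right)} = \frac{1}{199626 + \left(\left(201655 - \frac{32 i \sqrt{5}}{9}\right) + 14834\right)} = \frac{1}{199626 + \left(216489 - \frac{32 i \sqrt{5}}{9}\right)} = \frac{1}{416115 - \frac{32 i \sqrt{5}}{9}}$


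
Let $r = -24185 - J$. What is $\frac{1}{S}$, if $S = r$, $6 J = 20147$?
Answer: $- \frac{6}{165257} \approx -3.6307 \cdot 10^{-5}$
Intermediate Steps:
$J = \frac{20147}{6}$ ($J = \frac{1}{6} \cdot 20147 = \frac{20147}{6} \approx 3357.8$)
$r = - \frac{165257}{6}$ ($r = -24185 - \frac{20147}{6} = - \frac{165257}{6} \approx -27543.0$)
$S = - \frac{165257}{6} \approx -27543.0$
$\frac{1}{S} = \frac{1}{- \frac{165257}{6}} = - \frac{6}{165257}$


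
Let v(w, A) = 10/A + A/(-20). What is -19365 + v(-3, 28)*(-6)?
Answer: -677556/35 ≈ -19359.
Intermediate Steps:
v(w, A) = 10/A - A/20 (v(w, A) = 10/A + A*(-1/20) = 10/A - A/20)
-19365 + v(-3, 28)*(-6) = -19365 + (10/28 - 1/20*28)*(-6) = -19365 + (10*(1/28) - 7/5)*(-6) = -19365 + (5/14 - 7/5)*(-6) = -19365 - 73/70*(-6) = -19365 + 219/35 = -677556/35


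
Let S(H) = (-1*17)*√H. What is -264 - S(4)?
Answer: -230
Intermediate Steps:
S(H) = -17*√H
-264 - S(4) = -264 - (-17)*√4 = -264 - (-17)*2 = -264 - 1*(-34) = -264 + 34 = -230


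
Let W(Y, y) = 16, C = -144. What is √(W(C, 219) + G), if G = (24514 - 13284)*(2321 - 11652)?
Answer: I*√104787114 ≈ 10237.0*I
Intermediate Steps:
G = -104787130 (G = 11230*(-9331) = -104787130)
√(W(C, 219) + G) = √(16 - 104787130) = √(-104787114) = I*√104787114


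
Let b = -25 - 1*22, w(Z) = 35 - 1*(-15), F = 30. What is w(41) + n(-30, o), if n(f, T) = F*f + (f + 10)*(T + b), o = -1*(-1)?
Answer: 70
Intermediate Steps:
w(Z) = 50 (w(Z) = 35 + 15 = 50)
b = -47 (b = -25 - 22 = -47)
o = 1
n(f, T) = 30*f + (-47 + T)*(10 + f) (n(f, T) = 30*f + (f + 10)*(T - 47) = 30*f + (10 + f)*(-47 + T) = 30*f + (-47 + T)*(10 + f))
w(41) + n(-30, o) = 50 + (-470 - 17*(-30) + 10*1 + 1*(-30)) = 50 + (-470 + 510 + 10 - 30) = 50 + 20 = 70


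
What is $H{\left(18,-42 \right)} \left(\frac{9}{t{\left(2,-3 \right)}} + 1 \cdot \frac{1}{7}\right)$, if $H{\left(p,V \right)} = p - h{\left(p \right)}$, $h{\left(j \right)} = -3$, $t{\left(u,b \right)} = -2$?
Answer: $- \frac{183}{2} \approx -91.5$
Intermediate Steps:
$H{\left(p,V \right)} = 3 + p$ ($H{\left(p,V \right)} = p - -3 = p + 3 = 3 + p$)
$H{\left(18,-42 \right)} \left(\frac{9}{t{\left(2,-3 \right)}} + 1 \cdot \frac{1}{7}\right) = \left(3 + 18\right) \left(\frac{9}{-2} + 1 \cdot \frac{1}{7}\right) = 21 \left(9 \left(- \frac{1}{2}\right) + 1 \cdot \frac{1}{7}\right) = 21 \left(- \frac{9}{2} + \frac{1}{7}\right) = 21 \left(- \frac{61}{14}\right) = - \frac{183}{2}$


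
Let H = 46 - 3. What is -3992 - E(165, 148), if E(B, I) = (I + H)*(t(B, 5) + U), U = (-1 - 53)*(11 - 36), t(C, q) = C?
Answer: -293357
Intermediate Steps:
H = 43
U = 1350 (U = -54*(-25) = 1350)
E(B, I) = (43 + I)*(1350 + B) (E(B, I) = (I + 43)*(B + 1350) = (43 + I)*(1350 + B))
-3992 - E(165, 148) = -3992 - (58050 + 43*165 + 1350*148 + 165*148) = -3992 - (58050 + 7095 + 199800 + 24420) = -3992 - 1*289365 = -3992 - 289365 = -293357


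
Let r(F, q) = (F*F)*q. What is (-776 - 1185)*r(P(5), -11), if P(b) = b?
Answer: 539275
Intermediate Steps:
r(F, q) = q*F² (r(F, q) = F²*q = q*F²)
(-776 - 1185)*r(P(5), -11) = (-776 - 1185)*(-11*5²) = -(-21571)*25 = -1961*(-275) = 539275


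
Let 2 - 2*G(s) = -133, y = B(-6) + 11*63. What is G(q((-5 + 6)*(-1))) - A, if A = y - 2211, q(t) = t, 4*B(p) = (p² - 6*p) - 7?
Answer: 6277/4 ≈ 1569.3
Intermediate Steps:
B(p) = -7/4 - 3*p/2 + p²/4 (B(p) = ((p² - 6*p) - 7)/4 = (-7 + p² - 6*p)/4 = -7/4 - 3*p/2 + p²/4)
y = 2837/4 (y = (-7/4 - 3/2*(-6) + (¼)*(-6)²) + 11*63 = (-7/4 + 9 + (¼)*36) + 693 = (-7/4 + 9 + 9) + 693 = 65/4 + 693 = 2837/4 ≈ 709.25)
G(s) = 135/2 (G(s) = 1 - ½*(-133) = 1 + 133/2 = 135/2)
A = -6007/4 (A = 2837/4 - 2211 = -6007/4 ≈ -1501.8)
G(q((-5 + 6)*(-1))) - A = 135/2 - 1*(-6007/4) = 135/2 + 6007/4 = 6277/4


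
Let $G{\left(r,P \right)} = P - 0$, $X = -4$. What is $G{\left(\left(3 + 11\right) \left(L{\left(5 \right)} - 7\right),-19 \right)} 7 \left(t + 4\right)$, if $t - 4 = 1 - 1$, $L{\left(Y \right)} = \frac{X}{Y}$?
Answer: $-1064$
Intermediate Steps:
$L{\left(Y \right)} = - \frac{4}{Y}$
$t = 4$ ($t = 4 + \left(1 - 1\right) = 4 + 0 = 4$)
$G{\left(r,P \right)} = P$ ($G{\left(r,P \right)} = P + 0 = P$)
$G{\left(\left(3 + 11\right) \left(L{\left(5 \right)} - 7\right),-19 \right)} 7 \left(t + 4\right) = - 19 \cdot 7 \left(4 + 4\right) = - 19 \cdot 7 \cdot 8 = \left(-19\right) 56 = -1064$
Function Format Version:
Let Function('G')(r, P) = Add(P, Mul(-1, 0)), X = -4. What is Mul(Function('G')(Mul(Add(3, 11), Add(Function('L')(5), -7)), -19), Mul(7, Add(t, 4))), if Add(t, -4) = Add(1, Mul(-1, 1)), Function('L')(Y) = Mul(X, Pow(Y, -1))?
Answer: -1064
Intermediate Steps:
Function('L')(Y) = Mul(-4, Pow(Y, -1))
t = 4 (t = Add(4, Add(1, Mul(-1, 1))) = Add(4, Add(1, -1)) = Add(4, 0) = 4)
Function('G')(r, P) = P (Function('G')(r, P) = Add(P, 0) = P)
Mul(Function('G')(Mul(Add(3, 11), Add(Function('L')(5), -7)), -19), Mul(7, Add(t, 4))) = Mul(-19, Mul(7, Add(4, 4))) = Mul(-19, Mul(7, 8)) = Mul(-19, 56) = -1064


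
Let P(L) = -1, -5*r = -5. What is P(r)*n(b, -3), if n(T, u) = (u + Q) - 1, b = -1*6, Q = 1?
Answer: 3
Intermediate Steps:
b = -6
r = 1 (r = -⅕*(-5) = 1)
n(T, u) = u (n(T, u) = (u + 1) - 1 = (1 + u) - 1 = u)
P(r)*n(b, -3) = -1*(-3) = 3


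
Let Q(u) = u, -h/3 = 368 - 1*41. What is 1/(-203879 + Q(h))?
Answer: -1/204860 ≈ -4.8814e-6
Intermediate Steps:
h = -981 (h = -3*(368 - 1*41) = -3*(368 - 41) = -3*327 = -981)
1/(-203879 + Q(h)) = 1/(-203879 - 981) = 1/(-204860) = -1/204860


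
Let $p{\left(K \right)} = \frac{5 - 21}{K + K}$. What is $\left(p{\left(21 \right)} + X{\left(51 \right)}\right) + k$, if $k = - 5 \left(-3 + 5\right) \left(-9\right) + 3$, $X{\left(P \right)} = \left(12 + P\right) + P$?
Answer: $\frac{4339}{21} \approx 206.62$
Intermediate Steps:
$p{\left(K \right)} = - \frac{8}{K}$ ($p{\left(K \right)} = - \frac{16}{2 K} = - 16 \frac{1}{2 K} = - \frac{8}{K}$)
$X{\left(P \right)} = 12 + 2 P$
$k = 93$ ($k = \left(-5\right) 2 \left(-9\right) + 3 = \left(-10\right) \left(-9\right) + 3 = 90 + 3 = 93$)
$\left(p{\left(21 \right)} + X{\left(51 \right)}\right) + k = \left(- \frac{8}{21} + \left(12 + 2 \cdot 51\right)\right) + 93 = \left(\left(-8\right) \frac{1}{21} + \left(12 + 102\right)\right) + 93 = \left(- \frac{8}{21} + 114\right) + 93 = \frac{2386}{21} + 93 = \frac{4339}{21}$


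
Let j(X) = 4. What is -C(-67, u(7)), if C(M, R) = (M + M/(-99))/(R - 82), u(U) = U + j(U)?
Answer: -6566/7029 ≈ -0.93413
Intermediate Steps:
u(U) = 4 + U (u(U) = U + 4 = 4 + U)
C(M, R) = 98*M/(99*(-82 + R)) (C(M, R) = (M + M*(-1/99))/(-82 + R) = (M - M/99)/(-82 + R) = (98*M/99)/(-82 + R) = 98*M/(99*(-82 + R)))
-C(-67, u(7)) = -98*(-67)/(99*(-82 + (4 + 7))) = -98*(-67)/(99*(-82 + 11)) = -98*(-67)/(99*(-71)) = -98*(-67)*(-1)/(99*71) = -1*6566/7029 = -6566/7029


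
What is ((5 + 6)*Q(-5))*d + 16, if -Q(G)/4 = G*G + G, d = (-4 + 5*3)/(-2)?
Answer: 4856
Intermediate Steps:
d = -11/2 (d = (-4 + 15)*(-½) = 11*(-½) = -11/2 ≈ -5.5000)
Q(G) = -4*G - 4*G² (Q(G) = -4*(G*G + G) = -4*(G² + G) = -4*(G + G²) = -4*G - 4*G²)
((5 + 6)*Q(-5))*d + 16 = ((5 + 6)*(-4*(-5)*(1 - 5)))*(-11/2) + 16 = (11*(-4*(-5)*(-4)))*(-11/2) + 16 = (11*(-80))*(-11/2) + 16 = -880*(-11/2) + 16 = 4840 + 16 = 4856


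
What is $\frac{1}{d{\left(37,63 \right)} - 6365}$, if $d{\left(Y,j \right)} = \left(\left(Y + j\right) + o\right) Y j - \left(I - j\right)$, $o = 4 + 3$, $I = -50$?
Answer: $\frac{1}{243165} \approx 4.1124 \cdot 10^{-6}$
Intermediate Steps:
$o = 7$
$d{\left(Y,j \right)} = 50 + j + Y j \left(7 + Y + j\right)$ ($d{\left(Y,j \right)} = \left(\left(Y + j\right) + 7\right) Y j + \left(j - -50\right) = \left(7 + Y + j\right) Y j + \left(j + 50\right) = Y \left(7 + Y + j\right) j + \left(50 + j\right) = Y j \left(7 + Y + j\right) + \left(50 + j\right) = 50 + j + Y j \left(7 + Y + j\right)$)
$\frac{1}{d{\left(37,63 \right)} - 6365} = \frac{1}{\left(50 + 63 + 37 \cdot 63^{2} + 63 \cdot 37^{2} + 7 \cdot 37 \cdot 63\right) - 6365} = \frac{1}{\left(50 + 63 + 37 \cdot 3969 + 63 \cdot 1369 + 16317\right) - 6365} = \frac{1}{\left(50 + 63 + 146853 + 86247 + 16317\right) - 6365} = \frac{1}{249530 - 6365} = \frac{1}{243165}$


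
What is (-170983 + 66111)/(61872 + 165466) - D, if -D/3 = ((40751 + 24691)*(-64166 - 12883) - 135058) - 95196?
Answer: -1719517878340820/113669 ≈ -1.5127e+10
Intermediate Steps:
D = 15127412736 (D = -3*(((40751 + 24691)*(-64166 - 12883) - 135058) - 95196) = -3*((65442*(-77049) - 135058) - 95196) = -3*((-5042240658 - 135058) - 95196) = -3*(-5042375716 - 95196) = -3*(-5042470912) = 15127412736)
(-170983 + 66111)/(61872 + 165466) - D = (-170983 + 66111)/(61872 + 165466) - 1*15127412736 = -104872/227338 - 15127412736 = -104872*1/227338 - 15127412736 = -52436/113669 - 15127412736 = -1719517878340820/113669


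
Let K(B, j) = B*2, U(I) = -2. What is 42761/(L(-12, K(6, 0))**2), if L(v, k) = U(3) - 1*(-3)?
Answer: 42761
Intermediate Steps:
K(B, j) = 2*B
L(v, k) = 1 (L(v, k) = -2 - 1*(-3) = -2 + 3 = 1)
42761/(L(-12, K(6, 0))**2) = 42761/(1**2) = 42761/1 = 42761*1 = 42761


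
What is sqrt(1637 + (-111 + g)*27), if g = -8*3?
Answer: 2*I*sqrt(502) ≈ 44.811*I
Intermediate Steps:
g = -24
sqrt(1637 + (-111 + g)*27) = sqrt(1637 + (-111 - 24)*27) = sqrt(1637 - 135*27) = sqrt(1637 - 3645) = sqrt(-2008) = 2*I*sqrt(502)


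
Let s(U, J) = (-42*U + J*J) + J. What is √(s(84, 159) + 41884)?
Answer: 2*√15949 ≈ 252.58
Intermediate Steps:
s(U, J) = J + J² - 42*U (s(U, J) = (-42*U + J²) + J = (J² - 42*U) + J = J + J² - 42*U)
√(s(84, 159) + 41884) = √((159 + 159² - 42*84) + 41884) = √((159 + 25281 - 3528) + 41884) = √(21912 + 41884) = √63796 = 2*√15949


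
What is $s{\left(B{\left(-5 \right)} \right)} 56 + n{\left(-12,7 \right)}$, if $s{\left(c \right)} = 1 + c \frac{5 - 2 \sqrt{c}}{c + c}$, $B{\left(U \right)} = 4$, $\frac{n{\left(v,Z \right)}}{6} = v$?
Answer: $12$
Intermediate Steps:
$n{\left(v,Z \right)} = 6 v$
$s{\left(c \right)} = \frac{7}{2} - \sqrt{c}$ ($s{\left(c \right)} = 1 + c \frac{5 - 2 \sqrt{c}}{2 c} = 1 - \left(- \frac{5}{2} + \sqrt{c}\right) = \frac{7}{2} - \sqrt{c}$)
$s{\left(B{\left(-5 \right)} \right)} 56 + n{\left(-12,7 \right)} = \left(\frac{7}{2} - \sqrt{4}\right) 56 + 6 \left(-12\right) = \left(\frac{7}{2} - 2\right) 56 - 72 = \frac{3}{2} \cdot 56 - 72 = 84 - 72 = 12$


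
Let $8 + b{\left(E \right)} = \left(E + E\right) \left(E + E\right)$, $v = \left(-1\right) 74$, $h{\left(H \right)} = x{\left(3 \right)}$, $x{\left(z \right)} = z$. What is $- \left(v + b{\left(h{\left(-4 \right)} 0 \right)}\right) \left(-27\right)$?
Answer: $-2214$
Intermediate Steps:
$h{\left(H \right)} = 3$
$v = -74$
$b{\left(E \right)} = -8 + 4 E^{2}$ ($b{\left(E \right)} = -8 + \left(E + E\right) \left(E + E\right) = -8 + 2 E 2 E = -8 + 4 E^{2}$)
$- \left(v + b{\left(h{\left(-4 \right)} 0 \right)}\right) \left(-27\right) = - \left(-74 - \left(8 - 4 \left(3 \cdot 0\right)^{2}\right)\right) \left(-27\right) = - \left(-74 - \left(8 - 4 \cdot 0^{2}\right)\right) \left(-27\right) = - \left(-74 + \left(-8 + 4 \cdot 0\right)\right) \left(-27\right) = - \left(-74 + \left(-8 + 0\right)\right) \left(-27\right) = - \left(-74 - 8\right) \left(-27\right) = - \left(-82\right) \left(-27\right) = \left(-1\right) 2214 = -2214$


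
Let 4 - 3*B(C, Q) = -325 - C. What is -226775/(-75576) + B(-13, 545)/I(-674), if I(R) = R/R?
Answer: 58067/536 ≈ 108.33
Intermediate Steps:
B(C, Q) = 329/3 + C/3 (B(C, Q) = 4/3 - (-325 - C)/3 = 4/3 + (325/3 + C/3) = 329/3 + C/3)
I(R) = 1
-226775/(-75576) + B(-13, 545)/I(-674) = -226775/(-75576) + (329/3 + (1/3)*(-13))/1 = -226775*(-1/75576) + (329/3 - 13/3)*1 = 4825/1608 + (316/3)*1 = 4825/1608 + 316/3 = 58067/536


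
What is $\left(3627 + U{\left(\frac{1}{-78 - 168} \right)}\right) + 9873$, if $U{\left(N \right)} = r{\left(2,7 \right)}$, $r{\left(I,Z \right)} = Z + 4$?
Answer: $13511$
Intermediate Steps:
$r{\left(I,Z \right)} = 4 + Z$
$U{\left(N \right)} = 11$ ($U{\left(N \right)} = 4 + 7 = 11$)
$\left(3627 + U{\left(\frac{1}{-78 - 168} \right)}\right) + 9873 = \left(3627 + 11\right) + 9873 = 3638 + 9873 = 13511$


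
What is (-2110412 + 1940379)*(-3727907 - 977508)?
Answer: 800075828695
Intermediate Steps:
(-2110412 + 1940379)*(-3727907 - 977508) = -170033*(-4705415) = 800075828695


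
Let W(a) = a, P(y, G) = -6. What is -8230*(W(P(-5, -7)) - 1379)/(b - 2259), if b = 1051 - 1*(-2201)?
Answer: 11398550/993 ≈ 11479.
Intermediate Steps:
b = 3252 (b = 1051 + 2201 = 3252)
-8230*(W(P(-5, -7)) - 1379)/(b - 2259) = -8230*(-6 - 1379)/(3252 - 2259) = -8230/(993/(-1385)) = -8230/(993*(-1/1385)) = -8230/(-993/1385) = -8230*(-1385/993) = 11398550/993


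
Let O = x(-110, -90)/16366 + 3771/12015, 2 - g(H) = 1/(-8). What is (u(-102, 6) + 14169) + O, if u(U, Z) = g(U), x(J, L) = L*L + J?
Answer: 1238547629561/87394440 ≈ 14172.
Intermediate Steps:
x(J, L) = J + L² (x(J, L) = L² + J = J + L²)
g(H) = 17/8 (g(H) = 2 - 1/(-8) = 2 - 1*(-⅛) = 2 + ⅛ = 17/8)
u(U, Z) = 17/8
O = 8762002/10924305 (O = (-110 + (-90)²)/16366 + 3771/12015 = (-110 + 8100)*(1/16366) + 3771*(1/12015) = 7990*(1/16366) + 419/1335 = 3995/8183 + 419/1335 = 8762002/10924305 ≈ 0.80206)
(u(-102, 6) + 14169) + O = (17/8 + 14169) + 8762002/10924305 = 113369/8 + 8762002/10924305 = 1238547629561/87394440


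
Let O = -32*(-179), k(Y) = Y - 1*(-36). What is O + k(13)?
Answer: 5777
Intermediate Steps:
k(Y) = 36 + Y (k(Y) = Y + 36 = 36 + Y)
O = 5728
O + k(13) = 5728 + (36 + 13) = 5728 + 49 = 5777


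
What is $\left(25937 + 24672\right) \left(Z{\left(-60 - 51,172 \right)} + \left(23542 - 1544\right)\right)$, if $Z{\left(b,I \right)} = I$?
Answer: $1122001530$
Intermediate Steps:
$\left(25937 + 24672\right) \left(Z{\left(-60 - 51,172 \right)} + \left(23542 - 1544\right)\right) = \left(25937 + 24672\right) \left(172 + \left(23542 - 1544\right)\right) = 50609 \left(172 + 21998\right) = 50609 \cdot 22170 = 1122001530$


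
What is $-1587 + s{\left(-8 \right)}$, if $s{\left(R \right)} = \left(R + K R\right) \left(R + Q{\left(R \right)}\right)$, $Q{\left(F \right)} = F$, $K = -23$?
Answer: $-4403$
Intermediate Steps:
$s{\left(R \right)} = - 44 R^{2}$ ($s{\left(R \right)} = \left(R - 23 R\right) \left(R + R\right) = - 22 R 2 R = - 44 R^{2}$)
$-1587 + s{\left(-8 \right)} = -1587 - 44 \left(-8\right)^{2} = -1587 - 2816 = -4403$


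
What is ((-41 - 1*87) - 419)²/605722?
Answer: 299209/605722 ≈ 0.49397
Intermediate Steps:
((-41 - 1*87) - 419)²/605722 = ((-41 - 87) - 419)²*(1/605722) = (-128 - 419)²*(1/605722) = (-547)²*(1/605722) = 299209*(1/605722) = 299209/605722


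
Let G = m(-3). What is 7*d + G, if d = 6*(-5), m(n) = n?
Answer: -213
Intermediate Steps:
d = -30
G = -3
7*d + G = 7*(-30) - 3 = -210 - 3 = -213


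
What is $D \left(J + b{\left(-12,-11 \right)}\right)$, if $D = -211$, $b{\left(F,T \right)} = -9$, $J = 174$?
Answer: $-34815$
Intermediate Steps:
$D \left(J + b{\left(-12,-11 \right)}\right) = - 211 \left(174 - 9\right) = \left(-211\right) 165 = -34815$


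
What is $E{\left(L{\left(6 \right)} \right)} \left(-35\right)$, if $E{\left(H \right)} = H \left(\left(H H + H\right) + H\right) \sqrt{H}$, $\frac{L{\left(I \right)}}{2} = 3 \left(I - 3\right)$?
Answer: $- 680400 \sqrt{2} \approx -9.6223 \cdot 10^{5}$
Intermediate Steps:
$L{\left(I \right)} = -18 + 6 I$ ($L{\left(I \right)} = 2 \cdot 3 \left(I - 3\right) = 2 \cdot 3 \left(-3 + I\right) = 2 \left(-9 + 3 I\right) = -18 + 6 I$)
$E{\left(H \right)} = H^{\frac{3}{2}} \left(H^{2} + 2 H\right)$ ($E{\left(H \right)} = H \left(\left(H^{2} + H\right) + H\right) \sqrt{H} = H \left(\left(H + H^{2}\right) + H\right) \sqrt{H} = H \left(H^{2} + 2 H\right) \sqrt{H} = H^{\frac{3}{2}} \left(H^{2} + 2 H\right)$)
$E{\left(L{\left(6 \right)} \right)} \left(-35\right) = \left(-18 + 6 \cdot 6\right)^{\frac{5}{2}} \left(2 + \left(-18 + 6 \cdot 6\right)\right) \left(-35\right) = \left(-18 + 36\right)^{\frac{5}{2}} \left(2 + \left(-18 + 36\right)\right) \left(-35\right) = 18^{\frac{5}{2}} \left(2 + 18\right) \left(-35\right) = 972 \sqrt{2} \cdot 20 \left(-35\right) = 19440 \sqrt{2} \left(-35\right) = - 680400 \sqrt{2}$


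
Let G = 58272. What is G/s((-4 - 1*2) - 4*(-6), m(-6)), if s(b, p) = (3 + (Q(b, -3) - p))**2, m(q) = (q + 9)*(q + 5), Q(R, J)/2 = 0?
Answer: 4856/3 ≈ 1618.7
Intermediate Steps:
Q(R, J) = 0 (Q(R, J) = 2*0 = 0)
m(q) = (5 + q)*(9 + q) (m(q) = (9 + q)*(5 + q) = (5 + q)*(9 + q))
s(b, p) = (3 - p)**2 (s(b, p) = (3 + (0 - p))**2 = (3 - p)**2)
G/s((-4 - 1*2) - 4*(-6), m(-6)) = 58272/((3 - (45 + (-6)**2 + 14*(-6)))**2) = 58272/((3 - (45 + 36 - 84))**2) = 58272/((3 - 1*(-3))**2) = 58272/((3 + 3)**2) = 58272/(6**2) = 58272/36 = 58272*(1/36) = 4856/3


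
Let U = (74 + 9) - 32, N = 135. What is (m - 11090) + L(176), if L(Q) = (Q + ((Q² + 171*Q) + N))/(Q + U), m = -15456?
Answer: -5964559/227 ≈ -26276.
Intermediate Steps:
U = 51 (U = 83 - 32 = 51)
L(Q) = (135 + Q² + 172*Q)/(51 + Q) (L(Q) = (Q + ((Q² + 171*Q) + 135))/(Q + 51) = (Q + (135 + Q² + 171*Q))/(51 + Q) = (135 + Q² + 172*Q)/(51 + Q))
(m - 11090) + L(176) = (-15456 - 11090) + (135 + 176² + 172*176)/(51 + 176) = -26546 + (135 + 30976 + 30272)/227 = -26546 + (1/227)*61383 = -26546 + 61383/227 = -5964559/227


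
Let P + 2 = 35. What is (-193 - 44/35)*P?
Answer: -224367/35 ≈ -6410.5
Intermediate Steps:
P = 33 (P = -2 + 35 = 33)
(-193 - 44/35)*P = (-193 - 44/35)*33 = -6799/35*33 = -224367/35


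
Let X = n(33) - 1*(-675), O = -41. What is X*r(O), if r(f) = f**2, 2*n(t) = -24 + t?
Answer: 2284479/2 ≈ 1.1422e+6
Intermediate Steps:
n(t) = -12 + t/2 (n(t) = (-24 + t)/2 = -12 + t/2)
X = 1359/2 (X = (-12 + (1/2)*33) - 1*(-675) = (-12 + 33/2) + 675 = 9/2 + 675 = 1359/2 ≈ 679.50)
X*r(O) = (1359/2)*(-41)**2 = (1359/2)*1681 = 2284479/2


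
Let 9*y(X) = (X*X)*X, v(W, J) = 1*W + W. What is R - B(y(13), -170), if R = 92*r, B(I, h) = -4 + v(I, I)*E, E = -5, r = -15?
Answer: 9586/9 ≈ 1065.1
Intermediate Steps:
v(W, J) = 2*W (v(W, J) = W + W = 2*W)
y(X) = X³/9 (y(X) = ((X*X)*X)/9 = (X²*X)/9 = X³/9)
B(I, h) = -4 - 10*I (B(I, h) = -4 + (2*I)*(-5) = -4 - 10*I)
R = -1380 (R = 92*(-15) = -1380)
R - B(y(13), -170) = -1380 - (-4 - 10*13³/9) = -1380 - (-4 - 10*2197/9) = -1380 - (-4 - 21970/9) = -1380 - 1*(-22006/9) = -1380 + 22006/9 = 9586/9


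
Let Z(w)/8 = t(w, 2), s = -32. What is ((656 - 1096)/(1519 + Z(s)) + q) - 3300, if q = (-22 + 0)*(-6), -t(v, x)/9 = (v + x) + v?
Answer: -18954584/5983 ≈ -3168.1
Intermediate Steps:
t(v, x) = -18*v - 9*x (t(v, x) = -9*((v + x) + v) = -9*(x + 2*v) = -18*v - 9*x)
q = 132 (q = -22*(-6) = 132)
Z(w) = -144 - 144*w (Z(w) = 8*(-18*w - 9*2) = 8*(-18*w - 18) = 8*(-18 - 18*w) = -144 - 144*w)
((656 - 1096)/(1519 + Z(s)) + q) - 3300 = ((656 - 1096)/(1519 + (-144 - 144*(-32))) + 132) - 3300 = (-440/(1519 + (-144 + 4608)) + 132) - 3300 = (-440/(1519 + 4464) + 132) - 3300 = (-440/5983 + 132) - 3300 = 789316/5983 - 3300 = -18954584/5983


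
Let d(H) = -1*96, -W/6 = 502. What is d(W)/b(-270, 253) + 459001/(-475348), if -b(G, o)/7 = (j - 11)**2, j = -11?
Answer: -377365495/402619756 ≈ -0.93727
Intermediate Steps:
W = -3012 (W = -6*502 = -3012)
b(G, o) = -3388 (b(G, o) = -7*(-11 - 11)**2 = -7*(-22)**2 = -7*484 = -3388)
d(H) = -96
d(W)/b(-270, 253) + 459001/(-475348) = -96/(-3388) + 459001/(-475348) = -96*(-1/3388) + 459001*(-1/475348) = 24/847 - 459001/475348 = -377365495/402619756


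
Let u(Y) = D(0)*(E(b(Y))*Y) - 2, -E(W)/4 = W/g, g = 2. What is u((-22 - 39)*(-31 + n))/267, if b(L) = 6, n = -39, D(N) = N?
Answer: -2/267 ≈ -0.0074906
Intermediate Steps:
E(W) = -2*W (E(W) = -4*W/2 = -2*W)
u(Y) = -2 (u(Y) = 0*((-2*6)*Y) - 2 = 0*(-12*Y) - 2 = 0 - 2 = -2)
u((-22 - 39)*(-31 + n))/267 = -2/267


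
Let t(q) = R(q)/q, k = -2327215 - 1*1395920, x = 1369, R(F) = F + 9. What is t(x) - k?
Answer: 5096973193/1369 ≈ 3.7231e+6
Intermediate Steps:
R(F) = 9 + F
k = -3723135 (k = -2327215 - 1395920 = -3723135)
t(q) = (9 + q)/q
t(x) - k = (9 + 1369)/1369 - 1*(-3723135) = (1/1369)*1378 + 3723135 = 1378/1369 + 3723135 = 5096973193/1369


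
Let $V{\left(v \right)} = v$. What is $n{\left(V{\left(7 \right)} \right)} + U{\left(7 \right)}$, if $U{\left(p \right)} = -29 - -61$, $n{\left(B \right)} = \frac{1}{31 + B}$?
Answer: $\frac{1217}{38} \approx 32.026$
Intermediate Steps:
$U{\left(p \right)} = 32$ ($U{\left(p \right)} = -29 + 61 = 32$)
$n{\left(V{\left(7 \right)} \right)} + U{\left(7 \right)} = \frac{1}{31 + 7} + 32 = \frac{1}{38} + 32 = \frac{1217}{38}$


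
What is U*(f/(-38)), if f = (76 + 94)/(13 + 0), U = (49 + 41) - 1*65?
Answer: -2125/247 ≈ -8.6032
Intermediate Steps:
U = 25 (U = 90 - 65 = 25)
f = 170/13 ≈ 13.077
U*(f/(-38)) = 25*((170/13)/(-38)) = 25*((170/13)*(-1/38)) = 25*(-85/247) = -2125/247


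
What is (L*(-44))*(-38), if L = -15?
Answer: -25080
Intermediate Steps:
(L*(-44))*(-38) = -15*(-44)*(-38) = 660*(-38) = -25080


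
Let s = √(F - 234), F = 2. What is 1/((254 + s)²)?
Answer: 1/(4*(127 + I*√58)²) ≈ 1.5334e-5 - 1.8457e-6*I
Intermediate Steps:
s = 2*I*√58 (s = √(2 - 234) = √(-232) = 2*I*√58 ≈ 15.232*I)
1/((254 + s)²) = 1/((254 + 2*I*√58)²) = (254 + 2*I*√58)⁻²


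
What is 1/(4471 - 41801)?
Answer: -1/37330 ≈ -2.6788e-5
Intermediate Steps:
1/(4471 - 41801) = 1/(-37330) = -1/37330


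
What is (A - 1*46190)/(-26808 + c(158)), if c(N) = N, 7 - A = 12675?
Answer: 29429/13325 ≈ 2.2086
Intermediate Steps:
A = -12668 (A = 7 - 1*12675 = 7 - 12675 = -12668)
(A - 1*46190)/(-26808 + c(158)) = (-12668 - 1*46190)/(-26808 + 158) = (-12668 - 46190)/(-26650) = -58858*(-1/26650) = 29429/13325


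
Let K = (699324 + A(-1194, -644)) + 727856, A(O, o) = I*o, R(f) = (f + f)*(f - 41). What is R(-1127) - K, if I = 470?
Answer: 1508172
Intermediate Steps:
R(f) = 2*f*(-41 + f) (R(f) = (2*f)*(-41 + f) = 2*f*(-41 + f))
A(O, o) = 470*o
K = 1124500 (K = (699324 + 470*(-644)) + 727856 = (699324 - 302680) + 727856 = 396644 + 727856 = 1124500)
R(-1127) - K = 2*(-1127)*(-41 - 1127) - 1*1124500 = 2*(-1127)*(-1168) - 1124500 = 2632672 - 1124500 = 1508172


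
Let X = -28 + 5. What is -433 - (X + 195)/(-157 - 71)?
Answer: -24638/57 ≈ -432.25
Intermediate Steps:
X = -23
-433 - (X + 195)/(-157 - 71) = -433 - (-23 + 195)/(-157 - 71) = -433 - 172/(-228) = -433 - 172*(-1)/228 = -433 - 1*(-43/57) = -433 + 43/57 = -24638/57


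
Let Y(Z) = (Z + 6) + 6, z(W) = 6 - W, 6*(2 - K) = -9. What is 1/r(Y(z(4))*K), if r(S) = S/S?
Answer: 1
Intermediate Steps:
K = 7/2 (K = 2 - ⅙*(-9) = 2 + 3/2 = 7/2 ≈ 3.5000)
Y(Z) = 12 + Z (Y(Z) = (6 + Z) + 6 = 12 + Z)
r(S) = 1
1/r(Y(z(4))*K) = 1/1 = 1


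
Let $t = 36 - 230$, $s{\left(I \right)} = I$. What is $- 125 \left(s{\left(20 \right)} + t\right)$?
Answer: $21750$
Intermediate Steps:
$t = -194$
$- 125 \left(s{\left(20 \right)} + t\right) = - 125 \left(20 - 194\right) = \left(-125\right) \left(-174\right) = 21750$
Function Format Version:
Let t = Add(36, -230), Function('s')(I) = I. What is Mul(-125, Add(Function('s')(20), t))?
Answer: 21750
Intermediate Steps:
t = -194
Mul(-125, Add(Function('s')(20), t)) = Mul(-125, Add(20, -194)) = Mul(-125, -174) = 21750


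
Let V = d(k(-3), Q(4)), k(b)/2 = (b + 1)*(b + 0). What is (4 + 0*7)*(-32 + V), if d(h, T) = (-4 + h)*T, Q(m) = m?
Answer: 0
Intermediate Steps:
k(b) = 2*b*(1 + b) (k(b) = 2*((b + 1)*(b + 0)) = 2*((1 + b)*b) = 2*(b*(1 + b)) = 2*b*(1 + b))
d(h, T) = T*(-4 + h)
V = 32 (V = 4*(-4 + 2*(-3)*(1 - 3)) = 4*(-4 + 2*(-3)*(-2)) = 4*(-4 + 12) = 4*8 = 32)
(4 + 0*7)*(-32 + V) = (4 + 0*7)*(-32 + 32) = (4 + 0)*0 = 4*0 = 0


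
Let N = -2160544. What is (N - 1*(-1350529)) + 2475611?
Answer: 1665596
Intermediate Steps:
(N - 1*(-1350529)) + 2475611 = (-2160544 - 1*(-1350529)) + 2475611 = (-2160544 + 1350529) + 2475611 = -810015 + 2475611 = 1665596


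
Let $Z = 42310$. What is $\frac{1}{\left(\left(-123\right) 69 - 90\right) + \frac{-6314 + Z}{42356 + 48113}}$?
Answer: $- \frac{90469}{775916617} \approx -0.0001166$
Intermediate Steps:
$\frac{1}{\left(\left(-123\right) 69 - 90\right) + \frac{-6314 + Z}{42356 + 48113}} = \frac{1}{\left(\left(-123\right) 69 - 90\right) + \frac{-6314 + 42310}{42356 + 48113}} = \frac{1}{\left(-8487 - 90\right) + \frac{35996}{90469}} = \frac{1}{-8577 + 35996 \cdot \frac{1}{90469}} = \frac{1}{-8577 + \frac{35996}{90469}} = \frac{1}{- \frac{775916617}{90469}} = - \frac{90469}{775916617}$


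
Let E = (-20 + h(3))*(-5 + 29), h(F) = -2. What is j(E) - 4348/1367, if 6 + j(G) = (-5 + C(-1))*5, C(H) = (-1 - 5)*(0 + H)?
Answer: -5715/1367 ≈ -4.1807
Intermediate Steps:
E = -528 (E = (-20 - 2)*(-5 + 29) = -22*24 = -528)
C(H) = -6*H
j(G) = -1 (j(G) = -6 + (-5 - 6*(-1))*5 = -6 + (-5 + 6)*5 = -6 + 1*5 = -6 + 5 = -1)
j(E) - 4348/1367 = -1 - 4348/1367 = -5715/1367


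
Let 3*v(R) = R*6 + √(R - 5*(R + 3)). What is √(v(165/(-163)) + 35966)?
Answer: √(8599741776 + 489*I*√290955)/489 ≈ 189.64 + 0.0029083*I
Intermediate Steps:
v(R) = 2*R + √(-15 - 4*R)/3 (v(R) = (R*6 + √(R - 5*(R + 3)))/3 = (6*R + √(R - 5*(3 + R)))/3 = (6*R + √(R + (-15 - 5*R)))/3 = (6*R + √(-15 - 4*R))/3 = (√(-15 - 4*R) + 6*R)/3 = 2*R + √(-15 - 4*R)/3)
√(v(165/(-163)) + 35966) = √((2*(165/(-163)) + √(-15 - 660/(-163))/3) + 35966) = √((2*(165*(-1/163)) + √(-15 - 660*(-1)/163)/3) + 35966) = √((2*(-165/163) + √(-15 - 4*(-165/163))/3) + 35966) = √((-330/163 + √(-15 + 660/163)/3) + 35966) = √((-330/163 + √(-1785/163)/3) + 35966) = √((-330/163 + (I*√290955/163)/3) + 35966) = √((-330/163 + I*√290955/489) + 35966) = √(5862128/163 + I*√290955/489)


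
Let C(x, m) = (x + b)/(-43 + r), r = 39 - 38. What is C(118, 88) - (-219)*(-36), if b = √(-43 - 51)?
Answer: -165623/21 - I*√94/42 ≈ -7886.8 - 0.23084*I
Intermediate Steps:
b = I*√94 (b = √(-94) = I*√94 ≈ 9.6954*I)
r = 1
C(x, m) = -x/42 - I*√94/42 (C(x, m) = (x + I*√94)/(-43 + 1) = (x + I*√94)/(-42) = (x + I*√94)*(-1/42) = -x/42 - I*√94/42)
C(118, 88) - (-219)*(-36) = (-1/42*118 - I*√94/42) - (-219)*(-36) = (-59/21 - I*√94/42) - 1*7884 = (-59/21 - I*√94/42) - 7884 = -165623/21 - I*√94/42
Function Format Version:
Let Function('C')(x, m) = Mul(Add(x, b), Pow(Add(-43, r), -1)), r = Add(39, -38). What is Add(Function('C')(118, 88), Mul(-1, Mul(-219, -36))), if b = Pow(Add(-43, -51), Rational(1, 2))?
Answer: Add(Rational(-165623, 21), Mul(Rational(-1, 42), I, Pow(94, Rational(1, 2)))) ≈ Add(-7886.8, Mul(-0.23084, I))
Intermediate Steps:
b = Mul(I, Pow(94, Rational(1, 2))) (b = Pow(-94, Rational(1, 2)) = Mul(I, Pow(94, Rational(1, 2))) ≈ Mul(9.6954, I))
r = 1
Function('C')(x, m) = Add(Mul(Rational(-1, 42), x), Mul(Rational(-1, 42), I, Pow(94, Rational(1, 2)))) (Function('C')(x, m) = Mul(Add(x, Mul(I, Pow(94, Rational(1, 2)))), Pow(Add(-43, 1), -1)) = Mul(Add(x, Mul(I, Pow(94, Rational(1, 2)))), Pow(-42, -1)) = Mul(Add(x, Mul(I, Pow(94, Rational(1, 2)))), Rational(-1, 42)) = Add(Mul(Rational(-1, 42), x), Mul(Rational(-1, 42), I, Pow(94, Rational(1, 2)))))
Add(Function('C')(118, 88), Mul(-1, Mul(-219, -36))) = Add(Add(Mul(Rational(-1, 42), 118), Mul(Rational(-1, 42), I, Pow(94, Rational(1, 2)))), Mul(-1, Mul(-219, -36))) = Add(Add(Rational(-59, 21), Mul(Rational(-1, 42), I, Pow(94, Rational(1, 2)))), Mul(-1, 7884)) = Add(Add(Rational(-59, 21), Mul(Rational(-1, 42), I, Pow(94, Rational(1, 2)))), -7884) = Add(Rational(-165623, 21), Mul(Rational(-1, 42), I, Pow(94, Rational(1, 2))))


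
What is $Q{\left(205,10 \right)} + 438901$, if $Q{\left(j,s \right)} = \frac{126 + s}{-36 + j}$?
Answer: $\frac{74174405}{169} \approx 4.389 \cdot 10^{5}$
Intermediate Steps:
$Q{\left(j,s \right)} = \frac{126 + s}{-36 + j}$
$Q{\left(205,10 \right)} + 438901 = \frac{126 + 10}{-36 + 205} + 438901 = \frac{1}{169} \cdot 136 + 438901 = \frac{136}{169} + 438901 = \frac{74174405}{169}$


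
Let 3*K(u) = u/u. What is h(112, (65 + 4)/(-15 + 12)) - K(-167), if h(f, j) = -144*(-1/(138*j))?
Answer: -601/1587 ≈ -0.37870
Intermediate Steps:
K(u) = ⅓ (K(u) = (u/u)/3 = (⅓)*1 = ⅓)
h(f, j) = 24/(23*j) (h(f, j) = -(-24)/(23*j) = 24/(23*j))
h(112, (65 + 4)/(-15 + 12)) - K(-167) = 24/(23*(((65 + 4)/(-15 + 12)))) - 1*⅓ = 24/(23*((69/(-3)))) - ⅓ = 24/(23*((69*(-⅓)))) - ⅓ = (24/23)/(-23) - ⅓ = (24/23)*(-1/23) - ⅓ = -24/529 - ⅓ = -601/1587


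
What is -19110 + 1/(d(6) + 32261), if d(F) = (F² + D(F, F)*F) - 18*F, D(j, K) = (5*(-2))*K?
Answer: -608252189/31829 ≈ -19110.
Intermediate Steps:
D(j, K) = -10*K
d(F) = -18*F - 9*F² (d(F) = (F² + (-10*F)*F) - 18*F = (F² - 10*F²) - 18*F = -9*F² - 18*F = -18*F - 9*F²)
-19110 + 1/(d(6) + 32261) = -19110 + 1/(-9*6*(2 + 6) + 32261) = -19110 + 1/(-9*6*8 + 32261) = -19110 + 1/(-432 + 32261) = -19110 + 1/31829 = -608252189/31829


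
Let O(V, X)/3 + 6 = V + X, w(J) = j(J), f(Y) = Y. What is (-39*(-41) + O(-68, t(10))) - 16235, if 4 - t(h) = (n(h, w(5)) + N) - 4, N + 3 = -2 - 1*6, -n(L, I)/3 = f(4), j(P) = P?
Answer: -14765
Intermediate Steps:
w(J) = J
n(L, I) = -12 (n(L, I) = -3*4 = -12)
N = -11 (N = -3 + (-2 - 1*6) = -3 + (-2 - 6) = -3 - 8 = -11)
t(h) = 31 (t(h) = 4 - ((-12 - 11) - 4) = 4 - (-23 - 4) = 4 - 1*(-27) = 4 + 27 = 31)
O(V, X) = -18 + 3*V + 3*X (O(V, X) = -18 + 3*(V + X) = -18 + (3*V + 3*X) = -18 + 3*V + 3*X)
(-39*(-41) + O(-68, t(10))) - 16235 = (-39*(-41) + (-18 + 3*(-68) + 3*31)) - 16235 = (1599 + (-18 - 204 + 93)) - 16235 = (1599 - 129) - 16235 = 1470 - 16235 = -14765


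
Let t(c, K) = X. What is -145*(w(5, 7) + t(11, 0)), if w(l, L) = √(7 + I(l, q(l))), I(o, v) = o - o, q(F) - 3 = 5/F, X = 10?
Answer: -1450 - 145*√7 ≈ -1833.6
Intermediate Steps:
t(c, K) = 10
q(F) = 3 + 5/F
I(o, v) = 0
w(l, L) = √7 (w(l, L) = √(7 + 0) = √7)
-145*(w(5, 7) + t(11, 0)) = -145*(√7 + 10) = -145*(10 + √7) = -1450 - 145*√7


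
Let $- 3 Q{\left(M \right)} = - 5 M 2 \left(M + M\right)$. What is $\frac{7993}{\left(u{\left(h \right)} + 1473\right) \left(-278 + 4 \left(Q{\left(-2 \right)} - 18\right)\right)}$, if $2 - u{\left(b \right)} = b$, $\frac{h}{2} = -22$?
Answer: $- \frac{23979}{1108870} \approx -0.021625$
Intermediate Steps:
$h = -44$ ($h = 2 \left(-22\right) = -44$)
$u{\left(b \right)} = 2 - b$
$Q{\left(M \right)} = \frac{20 M^{2}}{3}$ ($Q{\left(M \right)} = - \frac{- 5 M 2 \left(M + M\right)}{3} = - \frac{- 5 M 2 \cdot 2 M}{3} = - \frac{- 5 M 4 M}{3} = - \frac{\left(-20\right) M^{2}}{3} = \frac{20 M^{2}}{3}$)
$\frac{7993}{\left(u{\left(h \right)} + 1473\right) \left(-278 + 4 \left(Q{\left(-2 \right)} - 18\right)\right)} = \frac{7993}{\left(\left(2 - -44\right) + 1473\right) \left(-278 + 4 \left(\frac{20 \left(-2\right)^{2}}{3} - 18\right)\right)} = \frac{7993}{\left(\left(2 + 44\right) + 1473\right) \left(-278 + 4 \left(\frac{20}{3} \cdot 4 - 18\right)\right)} = \frac{7993}{\left(46 + 1473\right) \left(-278 + 4 \left(\frac{80}{3} - 18\right)\right)} = \frac{7993}{1519 \left(-278 + 4 \cdot \frac{26}{3}\right)} = \frac{7993}{1519 \left(-278 + \frac{104}{3}\right)} = \frac{7993}{1519 \left(- \frac{730}{3}\right)} = \frac{7993}{- \frac{1108870}{3}} = 7993 \left(- \frac{3}{1108870}\right) = - \frac{23979}{1108870}$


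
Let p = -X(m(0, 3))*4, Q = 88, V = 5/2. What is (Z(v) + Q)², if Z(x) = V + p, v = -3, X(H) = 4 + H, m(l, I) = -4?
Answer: 32761/4 ≈ 8190.3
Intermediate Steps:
V = 5/2 (V = 5*(½) = 5/2 ≈ 2.5000)
p = 0 (p = -(4 - 4)*4 = -1*0*4 = 0*4 = 0)
Z(x) = 5/2 (Z(x) = 5/2 + 0 = 5/2)
(Z(v) + Q)² = (5/2 + 88)² = (181/2)² = 32761/4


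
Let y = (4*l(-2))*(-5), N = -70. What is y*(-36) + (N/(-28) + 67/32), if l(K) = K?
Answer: -45933/32 ≈ -1435.4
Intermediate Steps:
y = 40 (y = (4*(-2))*(-5) = -8*(-5) = 40)
y*(-36) + (N/(-28) + 67/32) = 40*(-36) + (-70/(-28) + 67/32) = -1440 + (-70*(-1/28) + 67*(1/32)) = -1440 + (5/2 + 67/32) = -1440 + 147/32 = -45933/32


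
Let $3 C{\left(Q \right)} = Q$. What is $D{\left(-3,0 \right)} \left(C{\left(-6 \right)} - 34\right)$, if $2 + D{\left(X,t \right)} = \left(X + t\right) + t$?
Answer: $180$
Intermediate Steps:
$C{\left(Q \right)} = \frac{Q}{3}$
$D{\left(X,t \right)} = -2 + X + 2 t$ ($D{\left(X,t \right)} = -2 + \left(\left(X + t\right) + t\right) = -2 + \left(X + 2 t\right) = -2 + X + 2 t$)
$D{\left(-3,0 \right)} \left(C{\left(-6 \right)} - 34\right) = \left(-2 - 3 + 2 \cdot 0\right) \left(\frac{1}{3} \left(-6\right) - 34\right) = \left(-2 - 3 + 0\right) \left(-2 - 34\right) = \left(-5\right) \left(-36\right) = 180$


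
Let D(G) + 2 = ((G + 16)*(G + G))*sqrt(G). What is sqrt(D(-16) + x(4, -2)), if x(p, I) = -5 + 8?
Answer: 1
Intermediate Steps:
x(p, I) = 3
D(G) = -2 + 2*G**(3/2)*(16 + G) (D(G) = -2 + ((G + 16)*(G + G))*sqrt(G) = -2 + ((16 + G)*(2*G))*sqrt(G) = -2 + (2*G*(16 + G))*sqrt(G) = -2 + 2*G**(3/2)*(16 + G))
sqrt(D(-16) + x(4, -2)) = sqrt((-2 + 2*(-16)**(5/2) + 32*(-16)**(3/2)) + 3) = sqrt((-2 + 2*(1024*I) + 32*(-64*I)) + 3) = sqrt((-2 + 2048*I - 2048*I) + 3) = sqrt(-2 + 3) = sqrt(1) = 1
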